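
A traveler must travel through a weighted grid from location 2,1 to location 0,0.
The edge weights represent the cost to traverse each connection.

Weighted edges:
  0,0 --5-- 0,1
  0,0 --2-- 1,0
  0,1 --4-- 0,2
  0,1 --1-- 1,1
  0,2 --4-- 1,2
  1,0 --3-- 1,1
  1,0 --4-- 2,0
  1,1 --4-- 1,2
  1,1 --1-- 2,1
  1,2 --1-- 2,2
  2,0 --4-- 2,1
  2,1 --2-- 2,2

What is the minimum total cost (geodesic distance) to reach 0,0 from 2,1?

Shortest path: 2,1 → 1,1 → 1,0 → 0,0, total weight = 6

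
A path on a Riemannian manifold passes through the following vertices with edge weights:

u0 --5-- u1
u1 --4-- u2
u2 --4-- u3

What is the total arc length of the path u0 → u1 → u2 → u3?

Arc length = 5 + 4 + 4 = 13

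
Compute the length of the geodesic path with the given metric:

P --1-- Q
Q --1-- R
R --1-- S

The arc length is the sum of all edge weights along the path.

Arc length = 1 + 1 + 1 = 3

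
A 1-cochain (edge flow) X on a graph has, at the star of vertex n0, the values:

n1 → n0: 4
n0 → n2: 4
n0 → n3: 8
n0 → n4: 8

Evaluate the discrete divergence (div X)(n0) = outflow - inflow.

Divergence = sum of outgoing flows = (-4) + 4 + 8 + 8 = 16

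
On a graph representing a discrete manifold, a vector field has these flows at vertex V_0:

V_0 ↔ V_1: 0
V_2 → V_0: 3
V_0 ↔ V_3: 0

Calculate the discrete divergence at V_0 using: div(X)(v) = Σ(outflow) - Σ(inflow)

Divergence = sum of outgoing flows = 0 + (-3) + 0 = -3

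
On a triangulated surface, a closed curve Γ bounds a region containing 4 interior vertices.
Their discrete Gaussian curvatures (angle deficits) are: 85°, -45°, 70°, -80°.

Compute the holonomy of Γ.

Holonomy = total enclosed curvature = 85° + (-45°) + 70° + (-80°) = 30°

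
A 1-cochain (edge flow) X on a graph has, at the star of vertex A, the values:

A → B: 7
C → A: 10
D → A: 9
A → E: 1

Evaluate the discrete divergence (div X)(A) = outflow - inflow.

Divergence = sum of outgoing flows = 7 + (-10) + (-9) + 1 = -11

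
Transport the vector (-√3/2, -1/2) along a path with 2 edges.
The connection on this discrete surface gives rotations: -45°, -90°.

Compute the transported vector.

Total rotation: (-45°) + (-90°) = -135°. Final vector: (0.2588, 0.9659)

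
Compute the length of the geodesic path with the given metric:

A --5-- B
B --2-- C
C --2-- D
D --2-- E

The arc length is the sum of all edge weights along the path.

Arc length = 5 + 2 + 2 + 2 = 11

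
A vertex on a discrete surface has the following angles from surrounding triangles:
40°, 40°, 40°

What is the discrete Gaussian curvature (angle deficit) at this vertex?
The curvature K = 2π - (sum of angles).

Sum of angles = 120°. K = 360° - 120° = 240° = 4π/3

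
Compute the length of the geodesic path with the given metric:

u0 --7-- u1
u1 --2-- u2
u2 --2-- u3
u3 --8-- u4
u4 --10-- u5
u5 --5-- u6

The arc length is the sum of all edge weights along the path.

Arc length = 7 + 2 + 2 + 8 + 10 + 5 = 34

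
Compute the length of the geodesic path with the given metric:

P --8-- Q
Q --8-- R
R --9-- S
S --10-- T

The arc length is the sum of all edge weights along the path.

Arc length = 8 + 8 + 9 + 10 = 35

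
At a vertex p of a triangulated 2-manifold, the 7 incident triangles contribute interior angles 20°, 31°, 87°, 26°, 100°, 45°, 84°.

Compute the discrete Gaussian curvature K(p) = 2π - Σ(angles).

Sum of angles = 393°. K = 360° - 393° = -33° = -11π/60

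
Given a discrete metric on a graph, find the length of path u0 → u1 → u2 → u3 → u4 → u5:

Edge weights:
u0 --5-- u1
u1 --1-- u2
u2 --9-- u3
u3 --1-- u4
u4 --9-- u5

Arc length = 5 + 1 + 9 + 1 + 9 = 25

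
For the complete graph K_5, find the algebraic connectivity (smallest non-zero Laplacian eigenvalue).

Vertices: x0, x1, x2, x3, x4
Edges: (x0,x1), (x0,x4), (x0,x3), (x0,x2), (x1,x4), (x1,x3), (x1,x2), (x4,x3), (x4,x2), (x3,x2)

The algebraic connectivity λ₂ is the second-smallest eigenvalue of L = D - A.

For the complete graph K_n, L = nI − J (J = all-ones matrix). J has eigenvalues n (once, eigenvector 𝟙) and 0 (multiplicity n−1), so L has eigenvalues 0 (once) and n (multiplicity n−1). Here n = 5: eigenvalue 0 once and 5 with multiplicity 4.
Laplacian eigenvalues: [0.0, 5.0, 5.0, 5.0, 5.0]. Algebraic connectivity (smallest non-zero eigenvalue) = 5.0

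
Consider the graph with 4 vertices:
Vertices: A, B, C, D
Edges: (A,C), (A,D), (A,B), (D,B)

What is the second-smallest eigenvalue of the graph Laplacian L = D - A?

Degrees: deg(A) = 3, deg(B) = 2, deg(C) = 1, deg(D) = 2.
L = D − A with rows/columns ordered (A, B, C, D):
  [ 3, -1, -1, -1]
  [-1,  2,  0, -1]
  [-1,  0,  1,  0]
  [-1, -1,  0,  2]
Characteristic polynomial: det(λI − L) = λ(λ − 1)(λ − 3)(λ − 4).
Roots: λ = 0; (λ − 1) = 0 ⇒ λ = 1; (λ − 3) = 0 ⇒ λ = 3; (λ − 4) = 0 ⇒ λ = 4.
(Check: the roots sum (with multiplicity) to 8, matching trace L = Σdeg = 2·4 = 8.)
Laplacian eigenvalues: [0.0, 1.0, 3.0, 4.0]. Algebraic connectivity (smallest non-zero eigenvalue) = 1.0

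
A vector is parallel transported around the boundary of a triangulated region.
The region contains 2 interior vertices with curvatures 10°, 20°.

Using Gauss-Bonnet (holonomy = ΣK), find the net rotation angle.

Holonomy = total enclosed curvature = 10° + 20° = 30°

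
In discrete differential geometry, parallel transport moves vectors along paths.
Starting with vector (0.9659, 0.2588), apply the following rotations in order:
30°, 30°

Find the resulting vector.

Total rotation: 30° + 30° = 60°. Final vector: (0.2588, 0.9659)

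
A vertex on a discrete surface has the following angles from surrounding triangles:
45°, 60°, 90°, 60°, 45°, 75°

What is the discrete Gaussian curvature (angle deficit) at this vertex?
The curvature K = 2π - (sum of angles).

Sum of angles = 375°. K = 360° - 375° = -15°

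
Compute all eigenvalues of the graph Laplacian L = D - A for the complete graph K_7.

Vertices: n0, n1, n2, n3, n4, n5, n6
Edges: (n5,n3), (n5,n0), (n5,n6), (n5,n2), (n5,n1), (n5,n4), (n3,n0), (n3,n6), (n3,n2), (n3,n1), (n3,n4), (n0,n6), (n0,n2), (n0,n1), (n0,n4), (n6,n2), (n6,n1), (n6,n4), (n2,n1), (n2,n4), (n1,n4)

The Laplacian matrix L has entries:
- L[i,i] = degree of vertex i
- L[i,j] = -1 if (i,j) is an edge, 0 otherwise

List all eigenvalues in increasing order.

For the complete graph K_n, L = nI − J (J = all-ones matrix). J has eigenvalues n (once, eigenvector 𝟙) and 0 (multiplicity n−1), so L has eigenvalues 0 (once) and n (multiplicity n−1). Here n = 7: eigenvalue 0 once and 7 with multiplicity 6.
Laplacian eigenvalues (increasing order): [0.0, 7.0, 7.0, 7.0, 7.0, 7.0, 7.0]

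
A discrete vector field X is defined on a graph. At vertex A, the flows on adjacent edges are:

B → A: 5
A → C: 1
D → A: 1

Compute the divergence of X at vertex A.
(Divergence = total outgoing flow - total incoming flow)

Divergence = sum of outgoing flows = (-5) + 1 + (-1) = -5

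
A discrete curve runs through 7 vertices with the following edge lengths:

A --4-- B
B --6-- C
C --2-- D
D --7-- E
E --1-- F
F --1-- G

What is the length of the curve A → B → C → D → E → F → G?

Arc length = 4 + 6 + 2 + 7 + 1 + 1 = 21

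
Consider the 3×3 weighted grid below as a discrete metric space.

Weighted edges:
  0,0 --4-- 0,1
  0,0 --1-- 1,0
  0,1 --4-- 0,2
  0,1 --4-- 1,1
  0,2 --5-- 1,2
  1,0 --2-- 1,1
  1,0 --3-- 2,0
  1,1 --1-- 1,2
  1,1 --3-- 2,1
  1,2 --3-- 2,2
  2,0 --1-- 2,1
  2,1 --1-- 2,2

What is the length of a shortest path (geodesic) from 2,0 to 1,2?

Shortest path: 2,0 → 2,1 → 2,2 → 1,2, total weight = 5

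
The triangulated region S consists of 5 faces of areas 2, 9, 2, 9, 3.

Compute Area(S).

2 + 9 + 2 + 9 + 3 = 25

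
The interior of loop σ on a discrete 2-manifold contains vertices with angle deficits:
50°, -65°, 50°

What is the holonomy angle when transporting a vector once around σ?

Holonomy = total enclosed curvature = 50° + (-65°) + 50° = 35°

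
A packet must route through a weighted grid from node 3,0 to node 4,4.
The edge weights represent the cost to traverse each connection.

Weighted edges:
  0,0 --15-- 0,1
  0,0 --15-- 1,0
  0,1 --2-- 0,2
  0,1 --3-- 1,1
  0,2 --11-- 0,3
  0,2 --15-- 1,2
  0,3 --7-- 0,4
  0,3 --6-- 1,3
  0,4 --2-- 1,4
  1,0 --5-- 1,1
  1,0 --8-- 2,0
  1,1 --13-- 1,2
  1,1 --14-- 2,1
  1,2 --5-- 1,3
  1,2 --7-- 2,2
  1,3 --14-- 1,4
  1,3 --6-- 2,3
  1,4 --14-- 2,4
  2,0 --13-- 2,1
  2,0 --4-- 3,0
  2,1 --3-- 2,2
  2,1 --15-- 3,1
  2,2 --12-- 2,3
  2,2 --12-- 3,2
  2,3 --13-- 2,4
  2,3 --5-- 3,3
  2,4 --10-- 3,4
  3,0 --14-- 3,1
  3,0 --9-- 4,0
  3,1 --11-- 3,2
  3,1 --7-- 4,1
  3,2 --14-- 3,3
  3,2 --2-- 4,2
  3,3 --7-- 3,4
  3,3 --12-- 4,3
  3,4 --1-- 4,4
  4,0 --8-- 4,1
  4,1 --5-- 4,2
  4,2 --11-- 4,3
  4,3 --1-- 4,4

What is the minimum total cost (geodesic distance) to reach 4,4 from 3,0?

Shortest path: 3,0 → 4,0 → 4,1 → 4,2 → 4,3 → 4,4, total weight = 34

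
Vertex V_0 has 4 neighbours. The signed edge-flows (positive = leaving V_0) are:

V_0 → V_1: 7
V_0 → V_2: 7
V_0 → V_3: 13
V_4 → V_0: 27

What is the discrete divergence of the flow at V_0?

Divergence = sum of outgoing flows = 7 + 7 + 13 + (-27) = 0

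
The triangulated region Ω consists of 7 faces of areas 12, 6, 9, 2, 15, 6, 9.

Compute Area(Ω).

12 + 6 + 9 + 2 + 15 + 6 + 9 = 59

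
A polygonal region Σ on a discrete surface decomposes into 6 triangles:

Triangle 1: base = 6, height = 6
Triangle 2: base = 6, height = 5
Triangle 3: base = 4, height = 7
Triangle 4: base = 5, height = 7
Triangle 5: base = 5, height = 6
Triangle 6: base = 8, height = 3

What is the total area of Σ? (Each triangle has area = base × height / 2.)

(1/2)×6×6 + (1/2)×6×5 + (1/2)×4×7 + (1/2)×5×7 + (1/2)×5×6 + (1/2)×8×3 = 91.5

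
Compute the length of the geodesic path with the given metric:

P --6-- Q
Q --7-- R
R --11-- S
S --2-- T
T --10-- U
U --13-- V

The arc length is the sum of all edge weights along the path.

Arc length = 6 + 7 + 11 + 2 + 10 + 13 = 49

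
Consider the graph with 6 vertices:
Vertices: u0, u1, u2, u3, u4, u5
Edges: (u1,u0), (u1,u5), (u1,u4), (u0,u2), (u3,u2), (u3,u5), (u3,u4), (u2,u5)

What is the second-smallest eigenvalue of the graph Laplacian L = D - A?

Degrees: deg(u0) = 2, deg(u1) = 3, deg(u2) = 3, deg(u3) = 3, deg(u4) = 2, deg(u5) = 3.
L = D − A with rows/columns ordered (u0, u1, u2, u3, u4, u5):
  [ 2, -1, -1,  0,  0,  0]
  [-1,  3,  0,  0, -1, -1]
  [-1,  0,  3, -1,  0, -1]
  [ 0,  0, -1,  3, -1, -1]
  [ 0, -1,  0, -1,  2,  0]
  [ 0, -1, -1, -1,  0,  3]
Characteristic polynomial: det(λI − L) = λ(λ² − 6λ + 7)(λ − 2)(λ − 3)(λ − 5).
Roots: λ = 0; (λ² − 6λ + 7) = 0 ⇒ λ = 3 ± √2 ≈ 1.5858, 4.4142; (λ − 2) = 0 ⇒ λ = 2; (λ − 3) = 0 ⇒ λ = 3; (λ − 5) = 0 ⇒ λ = 5.
(Check: the roots sum (with multiplicity) to 16, matching trace L = Σdeg = 2·8 = 16.)
Laplacian eigenvalues: [0.0, 1.5858, 2.0, 3.0, 4.4142, 5.0]. Algebraic connectivity (smallest non-zero eigenvalue) = 1.5858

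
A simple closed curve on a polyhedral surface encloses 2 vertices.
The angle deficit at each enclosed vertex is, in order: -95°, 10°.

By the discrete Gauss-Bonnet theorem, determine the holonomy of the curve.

Holonomy = total enclosed curvature = (-95°) + 10° = -85°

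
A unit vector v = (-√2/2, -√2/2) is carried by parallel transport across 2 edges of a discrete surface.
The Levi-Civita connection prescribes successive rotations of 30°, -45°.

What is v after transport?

Total rotation: 30° + (-45°) = -15°. Final vector: (-0.8660, -0.5000)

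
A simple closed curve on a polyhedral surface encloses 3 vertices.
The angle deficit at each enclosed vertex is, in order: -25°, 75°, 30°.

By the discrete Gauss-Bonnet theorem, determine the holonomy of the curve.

Holonomy = total enclosed curvature = (-25°) + 75° + 30° = 80°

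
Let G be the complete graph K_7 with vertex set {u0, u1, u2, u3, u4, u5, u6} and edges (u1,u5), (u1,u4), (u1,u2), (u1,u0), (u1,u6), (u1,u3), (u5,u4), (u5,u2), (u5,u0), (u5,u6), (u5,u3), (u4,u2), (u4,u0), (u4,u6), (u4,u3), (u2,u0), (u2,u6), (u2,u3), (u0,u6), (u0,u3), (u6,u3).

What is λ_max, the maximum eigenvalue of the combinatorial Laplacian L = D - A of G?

For the complete graph K_n, L = nI − J (J = all-ones matrix). J has eigenvalues n (once, eigenvector 𝟙) and 0 (multiplicity n−1), so L has eigenvalues 0 (once) and n (multiplicity n−1). Here n = 7: eigenvalue 0 once and 7 with multiplicity 6.
Laplacian eigenvalues: [0.0, 7.0, 7.0, 7.0, 7.0, 7.0, 7.0]. Largest eigenvalue (spectral radius) = 7.0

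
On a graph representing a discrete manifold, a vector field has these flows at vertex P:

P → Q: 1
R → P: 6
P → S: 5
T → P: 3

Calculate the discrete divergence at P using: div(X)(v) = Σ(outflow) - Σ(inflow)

Divergence = sum of outgoing flows = 1 + (-6) + 5 + (-3) = -3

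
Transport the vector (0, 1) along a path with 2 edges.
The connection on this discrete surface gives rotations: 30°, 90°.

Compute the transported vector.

Total rotation: 30° + 90° = 120°. Final vector: (-0.8660, -0.5000)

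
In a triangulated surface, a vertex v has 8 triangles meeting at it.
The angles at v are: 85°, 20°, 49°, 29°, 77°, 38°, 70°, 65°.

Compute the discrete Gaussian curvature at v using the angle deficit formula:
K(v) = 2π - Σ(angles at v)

Sum of angles = 433°. K = 360° - 433° = -73° = -73π/180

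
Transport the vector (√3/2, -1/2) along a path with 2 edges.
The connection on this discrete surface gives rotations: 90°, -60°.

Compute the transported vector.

Total rotation: 90° + (-60°) = 30°. Final vector: (1, 0)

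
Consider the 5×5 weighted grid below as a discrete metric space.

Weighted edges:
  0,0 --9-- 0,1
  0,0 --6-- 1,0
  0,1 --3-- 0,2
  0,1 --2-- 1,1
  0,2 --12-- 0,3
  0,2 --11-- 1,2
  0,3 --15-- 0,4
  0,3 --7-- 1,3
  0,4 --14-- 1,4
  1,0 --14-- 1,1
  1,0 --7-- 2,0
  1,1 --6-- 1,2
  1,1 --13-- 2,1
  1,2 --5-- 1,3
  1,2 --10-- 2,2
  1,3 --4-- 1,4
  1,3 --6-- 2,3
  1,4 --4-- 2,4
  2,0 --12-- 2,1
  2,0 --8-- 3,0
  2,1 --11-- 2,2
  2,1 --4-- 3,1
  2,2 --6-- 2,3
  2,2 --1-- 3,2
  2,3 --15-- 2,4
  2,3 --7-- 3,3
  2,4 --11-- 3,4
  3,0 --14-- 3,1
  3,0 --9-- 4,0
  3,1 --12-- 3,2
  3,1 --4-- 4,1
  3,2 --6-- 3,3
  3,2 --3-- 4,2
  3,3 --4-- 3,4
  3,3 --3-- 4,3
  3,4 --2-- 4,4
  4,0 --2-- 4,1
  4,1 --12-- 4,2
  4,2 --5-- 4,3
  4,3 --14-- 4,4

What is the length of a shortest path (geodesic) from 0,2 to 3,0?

Shortest path: 0,2 → 0,1 → 0,0 → 1,0 → 2,0 → 3,0, total weight = 33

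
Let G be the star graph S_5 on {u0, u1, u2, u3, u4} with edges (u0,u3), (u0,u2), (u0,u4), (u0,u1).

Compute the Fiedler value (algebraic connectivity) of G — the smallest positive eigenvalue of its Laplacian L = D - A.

The star S_5 is the complete bipartite graph K_{1,4} (one hub of degree 4, 4 leaves of degree 1). The Laplacian spectrum of K_{p,q} is 0, p (multiplicity q−1), q (multiplicity p−1), p+q. With p = 1, q = 4: 0 once, 1 with multiplicity 3, and 5 once. (Check: trace L = sum of degrees = 8 = 3·1 + 5.)
Laplacian eigenvalues: [0.0, 1.0, 1.0, 1.0, 5.0]. Algebraic connectivity (smallest non-zero eigenvalue) = 1.0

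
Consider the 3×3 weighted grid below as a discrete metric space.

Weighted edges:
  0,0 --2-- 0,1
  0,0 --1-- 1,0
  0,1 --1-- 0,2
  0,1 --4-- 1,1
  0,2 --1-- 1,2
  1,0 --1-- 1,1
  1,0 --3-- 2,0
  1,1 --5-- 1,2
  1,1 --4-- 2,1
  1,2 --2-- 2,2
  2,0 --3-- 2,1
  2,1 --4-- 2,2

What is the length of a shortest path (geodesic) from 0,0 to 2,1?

Shortest path: 0,0 → 1,0 → 1,1 → 2,1, total weight = 6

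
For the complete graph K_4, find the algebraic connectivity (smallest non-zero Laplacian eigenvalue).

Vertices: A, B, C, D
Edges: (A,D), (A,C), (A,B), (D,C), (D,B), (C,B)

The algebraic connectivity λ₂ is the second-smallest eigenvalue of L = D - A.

For the complete graph K_n, L = nI − J (J = all-ones matrix). J has eigenvalues n (once, eigenvector 𝟙) and 0 (multiplicity n−1), so L has eigenvalues 0 (once) and n (multiplicity n−1). Here n = 4: eigenvalue 0 once and 4 with multiplicity 3.
Laplacian eigenvalues: [0.0, 4.0, 4.0, 4.0]. Algebraic connectivity (smallest non-zero eigenvalue) = 4.0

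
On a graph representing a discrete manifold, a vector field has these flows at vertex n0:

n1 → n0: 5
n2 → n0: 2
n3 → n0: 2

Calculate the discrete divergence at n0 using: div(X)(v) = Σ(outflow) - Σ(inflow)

Divergence = sum of outgoing flows = (-5) + (-2) + (-2) = -9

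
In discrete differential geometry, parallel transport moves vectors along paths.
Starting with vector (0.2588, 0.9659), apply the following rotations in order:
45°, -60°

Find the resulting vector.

Total rotation: 45° + (-60°) = -15°. Final vector: (0.5000, 0.8660)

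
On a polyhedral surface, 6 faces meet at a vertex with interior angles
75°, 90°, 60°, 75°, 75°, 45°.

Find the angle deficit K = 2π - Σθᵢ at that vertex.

Sum of angles = 420°. K = 360° - 420° = -60° = -π/3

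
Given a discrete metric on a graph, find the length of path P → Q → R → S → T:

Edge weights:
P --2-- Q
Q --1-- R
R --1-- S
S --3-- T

Arc length = 2 + 1 + 1 + 3 = 7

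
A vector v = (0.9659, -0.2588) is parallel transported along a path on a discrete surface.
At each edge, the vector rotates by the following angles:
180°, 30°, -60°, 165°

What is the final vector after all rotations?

Total rotation: 180° + 30° + (-60°) + 165° = 315° ≡ -45° (mod 360°). Final vector: (0.5000, -0.8660)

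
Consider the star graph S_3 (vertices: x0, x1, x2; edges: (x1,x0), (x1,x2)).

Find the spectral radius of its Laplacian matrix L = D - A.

The star S_3 is the complete bipartite graph K_{1,2} (one hub of degree 2, 2 leaves of degree 1). The Laplacian spectrum of K_{p,q} is 0, p (multiplicity q−1), q (multiplicity p−1), p+q. With p = 1, q = 2: 0 once, 1 with multiplicity 1, and 3 once. (Check: trace L = sum of degrees = 4 = 1·1 + 3.)
Laplacian eigenvalues: [0.0, 1.0, 3.0]. Largest eigenvalue (spectral radius) = 3.0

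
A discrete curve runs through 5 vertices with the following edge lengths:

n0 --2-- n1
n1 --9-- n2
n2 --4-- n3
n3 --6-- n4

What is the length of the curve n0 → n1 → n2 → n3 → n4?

Arc length = 2 + 9 + 4 + 6 = 21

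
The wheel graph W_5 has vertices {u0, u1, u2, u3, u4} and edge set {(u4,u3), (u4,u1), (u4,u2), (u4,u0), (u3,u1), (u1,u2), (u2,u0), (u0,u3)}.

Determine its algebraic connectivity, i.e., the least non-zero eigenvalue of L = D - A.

The wheel W_5 is the join K_1 ∨ C_4 (a hub joined to every vertex of a cycle of length 4). For a join G ∨ H (G on p vertices, H on q vertices) the Laplacian spectrum is 0, p+q, the eigenvalues of L(G) other than one 0 each shifted by +q, and the eigenvalues of L(H) other than one 0 each shifted by +p. With G = K_1 (p = 1, nothing left after dropping its 0) and H = C_4 (q = 4, eigenvalues 2 − 2cos(2πk/4), k = 0, …, 3; drop k = 0), the spectrum of W_5 is 0, 5, and 1 + (2 − 2cos(2πk/4)) = 3 − 2cos(2πk/4) for k = 1, …, 3:
k=1: 3 − 2cos(π/2) = 3.0; k=2: 3 − 2cos(π) = 5.0; k=3: 3 − 2cos(3π/2) = 3.0.
Laplacian eigenvalues: [0.0, 3.0, 3.0, 5.0, 5.0]. Algebraic connectivity (smallest non-zero eigenvalue) = 3.0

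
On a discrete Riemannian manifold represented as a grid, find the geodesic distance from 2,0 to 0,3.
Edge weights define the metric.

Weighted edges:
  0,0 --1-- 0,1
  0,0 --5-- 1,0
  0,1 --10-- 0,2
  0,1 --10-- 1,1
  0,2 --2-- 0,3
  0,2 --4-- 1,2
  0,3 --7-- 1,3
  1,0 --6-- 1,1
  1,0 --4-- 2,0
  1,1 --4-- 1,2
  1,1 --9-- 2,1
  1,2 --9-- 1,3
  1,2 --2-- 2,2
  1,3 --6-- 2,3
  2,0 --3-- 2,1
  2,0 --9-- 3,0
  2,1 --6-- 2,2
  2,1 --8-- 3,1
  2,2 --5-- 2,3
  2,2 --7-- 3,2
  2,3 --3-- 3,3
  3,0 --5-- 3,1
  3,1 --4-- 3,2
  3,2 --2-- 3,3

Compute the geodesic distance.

Shortest path: 2,0 → 2,1 → 2,2 → 1,2 → 0,2 → 0,3, total weight = 17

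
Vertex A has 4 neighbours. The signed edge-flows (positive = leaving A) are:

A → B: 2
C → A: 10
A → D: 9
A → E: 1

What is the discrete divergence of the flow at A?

Divergence = sum of outgoing flows = 2 + (-10) + 9 + 1 = 2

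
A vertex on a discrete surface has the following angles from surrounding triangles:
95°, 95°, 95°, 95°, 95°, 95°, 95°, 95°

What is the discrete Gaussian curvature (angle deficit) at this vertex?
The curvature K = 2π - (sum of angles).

Sum of angles = 760°. K = 360° - 760° = -400°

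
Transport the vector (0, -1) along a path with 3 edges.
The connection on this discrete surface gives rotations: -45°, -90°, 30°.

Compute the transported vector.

Total rotation: (-45°) + (-90°) + 30° = -105°. Final vector: (-0.9659, 0.2588)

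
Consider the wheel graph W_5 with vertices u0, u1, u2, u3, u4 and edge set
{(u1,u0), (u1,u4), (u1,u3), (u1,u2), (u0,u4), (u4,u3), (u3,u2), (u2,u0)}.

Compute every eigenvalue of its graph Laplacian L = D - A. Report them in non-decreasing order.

The wheel W_5 is the join K_1 ∨ C_4 (a hub joined to every vertex of a cycle of length 4). For a join G ∨ H (G on p vertices, H on q vertices) the Laplacian spectrum is 0, p+q, the eigenvalues of L(G) other than one 0 each shifted by +q, and the eigenvalues of L(H) other than one 0 each shifted by +p. With G = K_1 (p = 1, nothing left after dropping its 0) and H = C_4 (q = 4, eigenvalues 2 − 2cos(2πk/4), k = 0, …, 3; drop k = 0), the spectrum of W_5 is 0, 5, and 1 + (2 − 2cos(2πk/4)) = 3 − 2cos(2πk/4) for k = 1, …, 3:
k=1: 3 − 2cos(π/2) = 3.0; k=2: 3 − 2cos(π) = 5.0; k=3: 3 − 2cos(3π/2) = 3.0.
Laplacian eigenvalues (increasing order): [0.0, 3.0, 3.0, 5.0, 5.0]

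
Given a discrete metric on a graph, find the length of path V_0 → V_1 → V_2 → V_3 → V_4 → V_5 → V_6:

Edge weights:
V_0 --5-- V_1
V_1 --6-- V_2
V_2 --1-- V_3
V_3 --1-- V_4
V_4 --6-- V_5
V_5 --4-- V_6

Arc length = 5 + 6 + 1 + 1 + 6 + 4 = 23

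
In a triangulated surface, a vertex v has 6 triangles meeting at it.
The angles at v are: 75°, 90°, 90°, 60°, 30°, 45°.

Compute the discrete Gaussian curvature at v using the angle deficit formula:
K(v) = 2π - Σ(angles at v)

Sum of angles = 390°. K = 360° - 390° = -30° = -π/6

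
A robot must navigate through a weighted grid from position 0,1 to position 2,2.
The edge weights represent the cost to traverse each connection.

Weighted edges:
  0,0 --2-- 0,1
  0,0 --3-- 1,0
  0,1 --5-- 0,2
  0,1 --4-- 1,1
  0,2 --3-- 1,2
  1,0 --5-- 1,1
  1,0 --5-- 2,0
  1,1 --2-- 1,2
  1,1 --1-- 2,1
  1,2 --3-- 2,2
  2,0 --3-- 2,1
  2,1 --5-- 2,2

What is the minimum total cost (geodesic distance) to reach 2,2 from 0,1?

Shortest path: 0,1 → 1,1 → 1,2 → 2,2, total weight = 9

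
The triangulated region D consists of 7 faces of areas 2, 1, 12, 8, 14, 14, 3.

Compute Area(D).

2 + 1 + 12 + 8 + 14 + 14 + 3 = 54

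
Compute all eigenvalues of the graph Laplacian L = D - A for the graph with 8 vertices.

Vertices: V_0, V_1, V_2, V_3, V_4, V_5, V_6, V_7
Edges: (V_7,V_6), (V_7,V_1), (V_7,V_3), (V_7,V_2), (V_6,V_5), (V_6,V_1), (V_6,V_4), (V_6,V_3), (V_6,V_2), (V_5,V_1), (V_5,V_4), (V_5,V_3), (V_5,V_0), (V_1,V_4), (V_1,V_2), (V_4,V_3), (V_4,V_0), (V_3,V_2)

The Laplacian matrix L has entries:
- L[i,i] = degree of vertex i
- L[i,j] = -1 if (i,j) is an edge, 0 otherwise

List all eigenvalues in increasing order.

Degrees: deg(V_0) = 2, deg(V_1) = 5, deg(V_2) = 4, deg(V_3) = 5, deg(V_4) = 5, deg(V_5) = 5, deg(V_6) = 6, deg(V_7) = 4.
L = D − A with rows/columns ordered (V_0, V_1, V_2, V_3, V_4, V_5, V_6, V_7):
  [ 2,  0,  0,  0, -1, -1,  0,  0]
  [ 0,  5, -1,  0, -1, -1, -1, -1]
  [ 0, -1,  4, -1,  0,  0, -1, -1]
  [ 0,  0, -1,  5, -1, -1, -1, -1]
  [-1, -1,  0, -1,  5, -1, -1,  0]
  [-1, -1,  0, -1, -1,  5, -1,  0]
  [ 0, -1, -1, -1, -1, -1,  6, -1]
  [ 0, -1, -1, -1,  0,  0, -1,  4]
Characteristic polynomial: det(λI − L) = λ(λ² − 9λ + 12)(λ − 4)(λ − 5)²(λ − 6)(λ − 7).
Roots: λ = 0; (λ² − 9λ + 12) = 0 ⇒ λ = (9 ± √33)/2 ≈ 1.6277, 7.3723; (λ − 4) = 0 ⇒ λ = 4; (λ − 5) = 0 ⇒ λ = 5 (multiplicity 2); (λ − 6) = 0 ⇒ λ = 6; (λ − 7) = 0 ⇒ λ = 7.
(Check: the roots sum (with multiplicity) to 36, matching trace L = Σdeg = 2·18 = 36.)
Laplacian eigenvalues (increasing order): [0.0, 1.6277, 4.0, 5.0, 5.0, 6.0, 7.0, 7.3723]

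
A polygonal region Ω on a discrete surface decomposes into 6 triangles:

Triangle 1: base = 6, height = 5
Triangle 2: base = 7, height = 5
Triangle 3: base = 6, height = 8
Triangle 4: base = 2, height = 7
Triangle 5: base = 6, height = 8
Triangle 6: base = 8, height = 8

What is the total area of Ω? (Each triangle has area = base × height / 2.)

(1/2)×6×5 + (1/2)×7×5 + (1/2)×6×8 + (1/2)×2×7 + (1/2)×6×8 + (1/2)×8×8 = 119.5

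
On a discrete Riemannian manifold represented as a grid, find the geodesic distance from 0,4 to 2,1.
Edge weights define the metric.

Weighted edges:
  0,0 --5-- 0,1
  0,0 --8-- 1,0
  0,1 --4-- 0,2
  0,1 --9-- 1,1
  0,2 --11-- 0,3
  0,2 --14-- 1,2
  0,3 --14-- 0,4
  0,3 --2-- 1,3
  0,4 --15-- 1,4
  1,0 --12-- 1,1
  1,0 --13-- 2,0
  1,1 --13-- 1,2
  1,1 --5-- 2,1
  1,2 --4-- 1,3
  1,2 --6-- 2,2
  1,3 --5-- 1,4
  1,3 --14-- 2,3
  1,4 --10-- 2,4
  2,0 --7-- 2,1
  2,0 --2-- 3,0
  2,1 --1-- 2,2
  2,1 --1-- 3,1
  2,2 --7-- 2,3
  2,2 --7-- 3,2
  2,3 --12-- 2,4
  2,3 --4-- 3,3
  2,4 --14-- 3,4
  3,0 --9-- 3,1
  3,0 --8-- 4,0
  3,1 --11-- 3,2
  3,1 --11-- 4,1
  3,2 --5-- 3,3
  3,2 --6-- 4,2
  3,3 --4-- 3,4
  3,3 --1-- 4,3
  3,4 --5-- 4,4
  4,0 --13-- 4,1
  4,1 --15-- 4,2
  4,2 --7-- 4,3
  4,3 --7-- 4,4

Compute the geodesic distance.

Shortest path: 0,4 → 0,3 → 1,3 → 1,2 → 2,2 → 2,1, total weight = 27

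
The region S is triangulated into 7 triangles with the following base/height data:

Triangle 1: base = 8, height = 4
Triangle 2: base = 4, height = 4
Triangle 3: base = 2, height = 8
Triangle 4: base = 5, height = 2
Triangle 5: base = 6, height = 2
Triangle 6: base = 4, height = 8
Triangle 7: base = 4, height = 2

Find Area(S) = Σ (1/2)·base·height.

(1/2)×8×4 + (1/2)×4×4 + (1/2)×2×8 + (1/2)×5×2 + (1/2)×6×2 + (1/2)×4×8 + (1/2)×4×2 = 63.0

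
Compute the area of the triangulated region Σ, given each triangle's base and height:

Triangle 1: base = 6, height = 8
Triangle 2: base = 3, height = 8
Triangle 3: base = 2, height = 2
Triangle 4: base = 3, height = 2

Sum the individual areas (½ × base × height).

(1/2)×6×8 + (1/2)×3×8 + (1/2)×2×2 + (1/2)×3×2 = 41.0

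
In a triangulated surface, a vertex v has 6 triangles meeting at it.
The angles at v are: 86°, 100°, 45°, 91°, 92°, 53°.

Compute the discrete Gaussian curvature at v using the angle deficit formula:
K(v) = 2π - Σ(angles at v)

Sum of angles = 467°. K = 360° - 467° = -107° = -107π/180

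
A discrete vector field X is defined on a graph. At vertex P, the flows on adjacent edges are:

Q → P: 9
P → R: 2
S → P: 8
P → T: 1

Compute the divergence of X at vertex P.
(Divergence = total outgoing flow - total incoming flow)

Divergence = sum of outgoing flows = (-9) + 2 + (-8) + 1 = -14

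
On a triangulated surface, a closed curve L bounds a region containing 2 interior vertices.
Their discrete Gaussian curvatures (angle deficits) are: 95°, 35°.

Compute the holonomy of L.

Holonomy = total enclosed curvature = 95° + 35° = 130°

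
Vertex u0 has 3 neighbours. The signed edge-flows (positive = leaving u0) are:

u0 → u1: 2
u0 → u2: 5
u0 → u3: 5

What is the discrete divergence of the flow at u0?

Divergence = sum of outgoing flows = 2 + 5 + 5 = 12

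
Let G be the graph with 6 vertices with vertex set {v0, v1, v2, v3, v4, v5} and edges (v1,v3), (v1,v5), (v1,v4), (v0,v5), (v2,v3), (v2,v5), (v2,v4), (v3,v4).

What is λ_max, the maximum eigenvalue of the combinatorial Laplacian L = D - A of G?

Degrees: deg(v0) = 1, deg(v1) = 3, deg(v2) = 3, deg(v3) = 3, deg(v4) = 3, deg(v5) = 3.
L = D − A with rows/columns ordered (v0, v1, v2, v3, v4, v5):
  [ 1,  0,  0,  0,  0, -1]
  [ 0,  3,  0, -1, -1, -1]
  [ 0,  0,  3, -1, -1, -1]
  [ 0, -1, -1,  3, -1,  0]
  [ 0, -1, -1, -1,  3,  0]
  [-1, -1, -1,  0,  0,  3]
Characteristic polynomial: det(λI − L) = λ(λ² − 6λ + 4)(λ − 3)²(λ − 4).
Roots: λ = 0; (λ² − 6λ + 4) = 0 ⇒ λ = 3 ± √5 ≈ 0.7639, 5.2361; (λ − 3) = 0 ⇒ λ = 3 (multiplicity 2); (λ − 4) = 0 ⇒ λ = 4.
(Check: the roots sum (with multiplicity) to 16, matching trace L = Σdeg = 2·8 = 16.)
Laplacian eigenvalues: [0.0, 0.7639, 3.0, 3.0, 4.0, 5.2361]. Largest eigenvalue (spectral radius) = 5.2361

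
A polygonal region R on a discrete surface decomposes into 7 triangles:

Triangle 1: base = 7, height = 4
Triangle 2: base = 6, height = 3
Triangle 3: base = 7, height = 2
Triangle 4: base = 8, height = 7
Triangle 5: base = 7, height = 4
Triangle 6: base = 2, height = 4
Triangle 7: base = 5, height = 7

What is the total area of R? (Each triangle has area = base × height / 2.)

(1/2)×7×4 + (1/2)×6×3 + (1/2)×7×2 + (1/2)×8×7 + (1/2)×7×4 + (1/2)×2×4 + (1/2)×5×7 = 93.5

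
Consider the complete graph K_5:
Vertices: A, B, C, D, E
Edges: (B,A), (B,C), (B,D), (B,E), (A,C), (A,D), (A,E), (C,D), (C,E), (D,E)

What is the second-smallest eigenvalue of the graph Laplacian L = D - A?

For the complete graph K_n, L = nI − J (J = all-ones matrix). J has eigenvalues n (once, eigenvector 𝟙) and 0 (multiplicity n−1), so L has eigenvalues 0 (once) and n (multiplicity n−1). Here n = 5: eigenvalue 0 once and 5 with multiplicity 4.
Laplacian eigenvalues: [0.0, 5.0, 5.0, 5.0, 5.0]. Algebraic connectivity (smallest non-zero eigenvalue) = 5.0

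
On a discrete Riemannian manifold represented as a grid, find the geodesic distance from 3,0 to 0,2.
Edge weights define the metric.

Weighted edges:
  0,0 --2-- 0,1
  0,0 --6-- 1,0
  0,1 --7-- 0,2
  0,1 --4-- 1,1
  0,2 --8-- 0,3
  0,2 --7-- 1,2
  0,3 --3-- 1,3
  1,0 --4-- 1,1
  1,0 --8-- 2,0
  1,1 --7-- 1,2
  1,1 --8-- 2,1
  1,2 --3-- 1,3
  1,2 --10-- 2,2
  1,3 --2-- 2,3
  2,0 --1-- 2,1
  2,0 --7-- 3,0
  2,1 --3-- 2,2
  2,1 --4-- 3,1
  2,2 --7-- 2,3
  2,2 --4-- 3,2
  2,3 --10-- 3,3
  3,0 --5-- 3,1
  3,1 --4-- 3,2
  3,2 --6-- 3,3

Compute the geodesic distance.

Shortest path: 3,0 → 2,0 → 2,1 → 1,1 → 0,1 → 0,2, total weight = 27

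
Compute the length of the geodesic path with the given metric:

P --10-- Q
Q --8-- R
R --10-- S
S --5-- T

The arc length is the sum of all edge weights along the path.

Arc length = 10 + 8 + 10 + 5 = 33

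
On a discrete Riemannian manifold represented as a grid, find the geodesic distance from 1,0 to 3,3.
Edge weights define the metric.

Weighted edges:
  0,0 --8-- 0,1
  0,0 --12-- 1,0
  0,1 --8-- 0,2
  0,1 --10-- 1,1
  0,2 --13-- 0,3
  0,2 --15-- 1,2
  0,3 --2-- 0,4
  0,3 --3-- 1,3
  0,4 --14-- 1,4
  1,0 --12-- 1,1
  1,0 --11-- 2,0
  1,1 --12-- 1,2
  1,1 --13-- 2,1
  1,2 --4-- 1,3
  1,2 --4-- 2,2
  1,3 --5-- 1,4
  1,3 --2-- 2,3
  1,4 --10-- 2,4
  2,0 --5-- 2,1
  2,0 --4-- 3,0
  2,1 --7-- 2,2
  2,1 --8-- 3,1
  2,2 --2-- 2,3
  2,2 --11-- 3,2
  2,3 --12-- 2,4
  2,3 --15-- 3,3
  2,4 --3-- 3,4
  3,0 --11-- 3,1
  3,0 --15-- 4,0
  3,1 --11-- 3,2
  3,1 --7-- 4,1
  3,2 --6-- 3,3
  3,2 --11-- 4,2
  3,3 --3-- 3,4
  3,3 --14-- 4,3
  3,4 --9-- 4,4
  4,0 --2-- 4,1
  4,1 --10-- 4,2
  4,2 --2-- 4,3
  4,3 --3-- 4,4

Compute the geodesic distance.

Shortest path: 1,0 → 2,0 → 2,1 → 2,2 → 2,3 → 3,3, total weight = 40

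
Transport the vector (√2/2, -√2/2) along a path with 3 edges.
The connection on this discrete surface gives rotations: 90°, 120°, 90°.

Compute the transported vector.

Total rotation: 90° + 120° + 90° = 300° ≡ -60° (mod 360°). Final vector: (-0.2588, -0.9659)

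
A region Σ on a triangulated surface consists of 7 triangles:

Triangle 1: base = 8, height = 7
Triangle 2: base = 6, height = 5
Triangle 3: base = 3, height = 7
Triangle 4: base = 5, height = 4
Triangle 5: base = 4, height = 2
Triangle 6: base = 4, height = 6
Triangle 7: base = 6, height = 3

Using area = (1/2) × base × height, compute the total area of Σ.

(1/2)×8×7 + (1/2)×6×5 + (1/2)×3×7 + (1/2)×5×4 + (1/2)×4×2 + (1/2)×4×6 + (1/2)×6×3 = 88.5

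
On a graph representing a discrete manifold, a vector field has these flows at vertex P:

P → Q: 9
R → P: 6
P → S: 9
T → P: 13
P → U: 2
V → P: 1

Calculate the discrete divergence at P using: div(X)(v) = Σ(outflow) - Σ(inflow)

Divergence = sum of outgoing flows = 9 + (-6) + 9 + (-13) + 2 + (-1) = 0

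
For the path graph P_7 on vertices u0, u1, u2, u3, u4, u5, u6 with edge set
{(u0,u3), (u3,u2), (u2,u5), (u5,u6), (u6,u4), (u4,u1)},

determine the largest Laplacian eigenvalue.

The path graph P_n has Laplacian eigenvalues λ_k = 2 − 2cos(kπ/n), k = 0, 1, …, n−1. Here n = 7:
k=0: 2 − 2cos(0) = 0.0; k=1: 2 − 2cos(π/7) = 0.1981; k=2: 2 − 2cos(2π/7) = 0.753; k=3: 2 − 2cos(3π/7) = 1.555; k=4: 2 − 2cos(4π/7) = 2.445; k=5: 2 − 2cos(5π/7) = 3.247; k=6: 2 − 2cos(6π/7) = 3.8019.
Laplacian eigenvalues: [0.0, 0.1981, 0.753, 1.555, 2.445, 3.247, 3.8019]. Largest eigenvalue (spectral radius) = 3.8019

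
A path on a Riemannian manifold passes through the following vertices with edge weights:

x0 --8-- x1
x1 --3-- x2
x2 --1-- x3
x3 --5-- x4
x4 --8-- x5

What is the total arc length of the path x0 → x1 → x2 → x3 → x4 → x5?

Arc length = 8 + 3 + 1 + 5 + 8 = 25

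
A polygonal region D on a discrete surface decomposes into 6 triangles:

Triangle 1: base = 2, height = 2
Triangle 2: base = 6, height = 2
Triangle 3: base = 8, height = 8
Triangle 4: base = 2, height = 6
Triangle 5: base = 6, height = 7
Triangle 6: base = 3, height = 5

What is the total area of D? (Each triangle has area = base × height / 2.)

(1/2)×2×2 + (1/2)×6×2 + (1/2)×8×8 + (1/2)×2×6 + (1/2)×6×7 + (1/2)×3×5 = 74.5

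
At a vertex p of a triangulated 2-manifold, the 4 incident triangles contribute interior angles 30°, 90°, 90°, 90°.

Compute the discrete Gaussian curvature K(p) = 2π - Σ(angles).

Sum of angles = 300°. K = 360° - 300° = 60°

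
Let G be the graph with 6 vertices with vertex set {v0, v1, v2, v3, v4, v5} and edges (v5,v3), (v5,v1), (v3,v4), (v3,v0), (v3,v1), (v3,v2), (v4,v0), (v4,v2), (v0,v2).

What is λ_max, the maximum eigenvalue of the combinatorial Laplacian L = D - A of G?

Degrees: deg(v0) = 3, deg(v1) = 2, deg(v2) = 3, deg(v3) = 5, deg(v4) = 3, deg(v5) = 2.
L = D − A with rows/columns ordered (v0, v1, v2, v3, v4, v5):
  [ 3,  0, -1, -1, -1,  0]
  [ 0,  2,  0, -1,  0, -1]
  [-1,  0,  3, -1, -1,  0]
  [-1, -1, -1,  5, -1, -1]
  [-1,  0, -1, -1,  3,  0]
  [ 0, -1,  0, -1,  0,  2]
Characteristic polynomial: det(λI − L) = λ(λ − 1)(λ − 3)(λ − 4)²(λ − 6).
Roots: λ = 0; (λ − 1) = 0 ⇒ λ = 1; (λ − 3) = 0 ⇒ λ = 3; (λ − 4) = 0 ⇒ λ = 4 (multiplicity 2); (λ − 6) = 0 ⇒ λ = 6.
(Check: the roots sum (with multiplicity) to 18, matching trace L = Σdeg = 2·9 = 18.)
Laplacian eigenvalues: [0.0, 1.0, 3.0, 4.0, 4.0, 6.0]. Largest eigenvalue (spectral radius) = 6.0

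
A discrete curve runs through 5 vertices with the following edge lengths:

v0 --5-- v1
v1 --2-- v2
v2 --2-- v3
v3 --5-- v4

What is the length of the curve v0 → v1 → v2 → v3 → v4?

Arc length = 5 + 2 + 2 + 5 = 14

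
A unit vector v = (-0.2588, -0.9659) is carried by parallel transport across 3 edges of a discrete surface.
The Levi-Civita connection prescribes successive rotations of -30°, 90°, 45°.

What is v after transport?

Total rotation: (-30°) + 90° + 45° = 105°. Final vector: (1, 0)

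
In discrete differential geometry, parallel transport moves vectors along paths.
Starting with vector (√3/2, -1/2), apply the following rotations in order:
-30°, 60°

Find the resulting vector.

Total rotation: (-30°) + 60° = 30°. Final vector: (1, 0)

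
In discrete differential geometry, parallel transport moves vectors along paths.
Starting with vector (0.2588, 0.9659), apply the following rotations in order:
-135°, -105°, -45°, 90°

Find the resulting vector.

Total rotation: (-135°) + (-105°) + (-45°) + 90° = -195° ≡ 165° (mod 360°). Final vector: (-0.5000, -0.8660)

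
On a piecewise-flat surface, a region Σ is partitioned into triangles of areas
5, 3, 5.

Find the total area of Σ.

5 + 3 + 5 = 13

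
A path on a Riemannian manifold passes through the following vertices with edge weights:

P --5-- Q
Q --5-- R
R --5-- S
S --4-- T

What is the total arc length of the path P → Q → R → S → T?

Arc length = 5 + 5 + 5 + 4 = 19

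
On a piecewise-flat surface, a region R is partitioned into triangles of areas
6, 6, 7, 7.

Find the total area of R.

6 + 6 + 7 + 7 = 26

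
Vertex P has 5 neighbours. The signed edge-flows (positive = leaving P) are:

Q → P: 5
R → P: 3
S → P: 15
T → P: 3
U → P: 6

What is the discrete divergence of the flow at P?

Divergence = sum of outgoing flows = (-5) + (-3) + (-15) + (-3) + (-6) = -32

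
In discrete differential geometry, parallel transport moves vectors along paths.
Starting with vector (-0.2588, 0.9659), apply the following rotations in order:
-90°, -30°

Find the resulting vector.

Total rotation: (-90°) + (-30°) = -120°. Final vector: (0.9659, -0.2588)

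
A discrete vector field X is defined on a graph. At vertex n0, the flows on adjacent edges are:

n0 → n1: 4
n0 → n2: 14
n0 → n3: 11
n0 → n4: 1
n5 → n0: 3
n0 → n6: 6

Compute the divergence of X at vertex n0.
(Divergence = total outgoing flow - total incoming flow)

Divergence = sum of outgoing flows = 4 + 14 + 11 + 1 + (-3) + 6 = 33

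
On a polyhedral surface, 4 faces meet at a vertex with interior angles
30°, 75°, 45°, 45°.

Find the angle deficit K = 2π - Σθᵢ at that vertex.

Sum of angles = 195°. K = 360° - 195° = 165°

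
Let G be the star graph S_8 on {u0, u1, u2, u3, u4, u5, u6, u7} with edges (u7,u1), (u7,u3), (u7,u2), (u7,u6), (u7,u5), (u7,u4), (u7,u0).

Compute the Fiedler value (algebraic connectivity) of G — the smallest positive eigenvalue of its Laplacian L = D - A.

The star S_8 is the complete bipartite graph K_{1,7} (one hub of degree 7, 7 leaves of degree 1). The Laplacian spectrum of K_{p,q} is 0, p (multiplicity q−1), q (multiplicity p−1), p+q. With p = 1, q = 7: 0 once, 1 with multiplicity 6, and 8 once. (Check: trace L = sum of degrees = 14 = 6·1 + 8.)
Laplacian eigenvalues: [0.0, 1.0, 1.0, 1.0, 1.0, 1.0, 1.0, 8.0]. Algebraic connectivity (smallest non-zero eigenvalue) = 1.0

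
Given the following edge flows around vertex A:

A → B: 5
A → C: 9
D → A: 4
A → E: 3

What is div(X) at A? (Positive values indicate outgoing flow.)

Divergence = sum of outgoing flows = 5 + 9 + (-4) + 3 = 13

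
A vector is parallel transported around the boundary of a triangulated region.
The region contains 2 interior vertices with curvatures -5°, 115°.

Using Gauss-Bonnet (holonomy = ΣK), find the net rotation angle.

Holonomy = total enclosed curvature = (-5°) + 115° = 110°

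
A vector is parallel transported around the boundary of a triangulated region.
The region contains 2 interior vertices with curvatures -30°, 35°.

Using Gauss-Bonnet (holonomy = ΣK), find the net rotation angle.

Holonomy = total enclosed curvature = (-30°) + 35° = 5°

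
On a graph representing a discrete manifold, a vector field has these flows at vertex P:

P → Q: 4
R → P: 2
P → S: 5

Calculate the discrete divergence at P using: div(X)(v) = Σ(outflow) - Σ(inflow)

Divergence = sum of outgoing flows = 4 + (-2) + 5 = 7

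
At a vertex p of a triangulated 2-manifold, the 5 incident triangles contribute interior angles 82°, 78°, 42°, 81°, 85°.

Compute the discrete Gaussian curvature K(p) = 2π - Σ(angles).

Sum of angles = 368°. K = 360° - 368° = -8° = -2π/45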